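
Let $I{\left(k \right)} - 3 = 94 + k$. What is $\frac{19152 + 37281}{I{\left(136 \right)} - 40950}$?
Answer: $- \frac{56433}{40717} \approx -1.386$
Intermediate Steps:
$I{\left(k \right)} = 97 + k$ ($I{\left(k \right)} = 3 + \left(94 + k\right) = 97 + k$)
$\frac{19152 + 37281}{I{\left(136 \right)} - 40950} = \frac{19152 + 37281}{\left(97 + 136\right) - 40950} = \frac{56433}{233 - 40950} = \frac{56433}{-40717} = 56433 \left(- \frac{1}{40717}\right) = - \frac{56433}{40717}$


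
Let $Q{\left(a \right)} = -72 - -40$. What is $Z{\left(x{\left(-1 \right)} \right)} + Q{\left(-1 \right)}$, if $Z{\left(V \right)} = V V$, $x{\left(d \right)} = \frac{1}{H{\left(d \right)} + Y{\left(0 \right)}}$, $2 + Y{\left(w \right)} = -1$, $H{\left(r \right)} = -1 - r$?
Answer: $- \frac{287}{9} \approx -31.889$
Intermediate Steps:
$Q{\left(a \right)} = -32$ ($Q{\left(a \right)} = -72 + 40 = -32$)
$Y{\left(w \right)} = -3$ ($Y{\left(w \right)} = -2 - 1 = -3$)
$x{\left(d \right)} = \frac{1}{-4 - d}$ ($x{\left(d \right)} = \frac{1}{\left(-1 - d\right) - 3} = \frac{1}{-4 - d}$)
$Z{\left(V \right)} = V^{2}$
$Z{\left(x{\left(-1 \right)} \right)} + Q{\left(-1 \right)} = \left(- \frac{1}{4 - 1}\right)^{2} - 32 = \left(- \frac{1}{3}\right)^{2} - 32 = \frac{1}{9} - 32 = - \frac{287}{9}$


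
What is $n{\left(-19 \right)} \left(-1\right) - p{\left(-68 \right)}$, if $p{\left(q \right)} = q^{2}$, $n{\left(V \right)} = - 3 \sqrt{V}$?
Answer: $-4624 + 3 i \sqrt{19} \approx -4624.0 + 13.077 i$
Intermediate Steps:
$n{\left(-19 \right)} \left(-1\right) - p{\left(-68 \right)} = - 3 \sqrt{-19} \left(-1\right) - \left(-68\right)^{2} = - 3 i \sqrt{19} \left(-1\right) - 4624 = 3 i \sqrt{19} - 4624 = -4624 + 3 i \sqrt{19}$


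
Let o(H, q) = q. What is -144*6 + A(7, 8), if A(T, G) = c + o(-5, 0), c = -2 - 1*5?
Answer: -871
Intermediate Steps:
c = -7 (c = -2 - 5 = -7)
A(T, G) = -7 (A(T, G) = -7 + 0 = -7)
-144*6 + A(7, 8) = -144*6 - 7 = -864 - 7 = -871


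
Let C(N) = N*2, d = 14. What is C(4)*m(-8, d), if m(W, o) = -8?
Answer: -64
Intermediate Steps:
C(N) = 2*N
C(4)*m(-8, d) = (2*4)*(-8) = 8*(-8) = -64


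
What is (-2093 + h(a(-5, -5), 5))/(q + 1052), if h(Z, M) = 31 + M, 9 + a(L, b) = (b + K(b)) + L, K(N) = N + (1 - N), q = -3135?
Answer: 2057/2083 ≈ 0.98752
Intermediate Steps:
K(N) = 1
a(L, b) = -8 + L + b (a(L, b) = -9 + ((b + 1) + L) = -9 + ((1 + b) + L) = -9 + (1 + L + b) = -8 + L + b)
(-2093 + h(a(-5, -5), 5))/(q + 1052) = (-2093 + (31 + 5))/(-3135 + 1052) = (-2093 + 36)/(-2083) = -2057*(-1/2083) = 2057/2083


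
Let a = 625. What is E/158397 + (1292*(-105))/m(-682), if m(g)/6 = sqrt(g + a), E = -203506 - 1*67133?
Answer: -90213/52799 + 1190*I*sqrt(57)/3 ≈ -1.7086 + 2994.8*I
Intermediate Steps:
E = -270639 (E = -203506 - 67133 = -270639)
m(g) = 6*sqrt(625 + g) (m(g) = 6*sqrt(g + 625) = 6*sqrt(625 + g))
E/158397 + (1292*(-105))/m(-682) = -270639/158397 + (1292*(-105))/((6*sqrt(625 - 682))) = -270639*1/158397 - 135660*(-I*sqrt(57)/342) = -90213/52799 - 135660*(-I*sqrt(57)/342) = -90213/52799 - (-1190)*I*sqrt(57)/3 = -90213/52799 + 1190*I*sqrt(57)/3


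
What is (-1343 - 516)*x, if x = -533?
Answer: 990847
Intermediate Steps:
(-1343 - 516)*x = (-1343 - 516)*(-533) = -1859*(-533) = 990847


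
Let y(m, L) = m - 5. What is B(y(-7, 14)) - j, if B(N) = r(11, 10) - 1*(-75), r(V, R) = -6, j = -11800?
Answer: 11869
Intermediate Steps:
y(m, L) = -5 + m
B(N) = 69 (B(N) = -6 - 1*(-75) = -6 + 75 = 69)
B(y(-7, 14)) - j = 69 - 1*(-11800) = 69 + 11800 = 11869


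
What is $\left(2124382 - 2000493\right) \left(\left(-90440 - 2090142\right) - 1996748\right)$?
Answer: $-517525236370$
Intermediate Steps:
$\left(2124382 - 2000493\right) \left(\left(-90440 - 2090142\right) - 1996748\right) = 123889 \left(\left(-90440 - 2090142\right) - 1996748\right) = 123889 \left(-2180582 - 1996748\right) = 123889 \left(-4177330\right) = -517525236370$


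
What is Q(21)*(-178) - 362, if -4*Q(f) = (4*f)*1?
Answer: 3376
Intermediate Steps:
Q(f) = -f (Q(f) = -4*f/4 = -f)
Q(21)*(-178) - 362 = -1*21*(-178) - 362 = -21*(-178) - 362 = 3738 - 362 = 3376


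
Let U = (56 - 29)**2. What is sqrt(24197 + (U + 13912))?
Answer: sqrt(38838) ≈ 197.07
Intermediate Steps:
U = 729 (U = 27**2 = 729)
sqrt(24197 + (U + 13912)) = sqrt(24197 + (729 + 13912)) = sqrt(24197 + 14641) = sqrt(38838)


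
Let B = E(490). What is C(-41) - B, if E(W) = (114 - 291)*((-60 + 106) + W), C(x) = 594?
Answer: 95466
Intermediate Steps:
E(W) = -8142 - 177*W (E(W) = -177*(46 + W) = -8142 - 177*W)
B = -94872 (B = -8142 - 177*490 = -8142 - 86730 = -94872)
C(-41) - B = 594 - 1*(-94872) = 594 + 94872 = 95466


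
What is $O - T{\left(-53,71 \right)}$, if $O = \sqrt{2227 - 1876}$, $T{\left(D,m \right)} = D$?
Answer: $53 + 3 \sqrt{39} \approx 71.735$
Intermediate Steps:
$O = 3 \sqrt{39}$ ($O = \sqrt{351} = 3 \sqrt{39} \approx 18.735$)
$O - T{\left(-53,71 \right)} = 3 \sqrt{39} - -53 = 3 \sqrt{39} + 53 = 53 + 3 \sqrt{39}$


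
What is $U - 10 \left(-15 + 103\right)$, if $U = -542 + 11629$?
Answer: $10207$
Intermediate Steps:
$U = 11087$
$U - 10 \left(-15 + 103\right) = 11087 - 10 \left(-15 + 103\right) = 11087 - 10 \cdot 88 = 11087 - 880 = 10207$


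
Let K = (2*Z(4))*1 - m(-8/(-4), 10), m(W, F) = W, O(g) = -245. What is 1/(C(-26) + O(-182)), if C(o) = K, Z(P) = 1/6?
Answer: -3/740 ≈ -0.0040541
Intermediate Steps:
Z(P) = ⅙
K = -5/3 (K = (2*(⅙))*1 - (-8)/(-4) = (⅓)*1 - (-8)*(-1)/4 = ⅓ - 1*2 = ⅓ - 2 = -5/3 ≈ -1.6667)
C(o) = -5/3
1/(C(-26) + O(-182)) = 1/(-5/3 - 245) = 1/(-740/3) = -3/740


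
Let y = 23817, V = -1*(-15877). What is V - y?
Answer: -7940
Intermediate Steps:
V = 15877
V - y = 15877 - 1*23817 = 15877 - 23817 = -7940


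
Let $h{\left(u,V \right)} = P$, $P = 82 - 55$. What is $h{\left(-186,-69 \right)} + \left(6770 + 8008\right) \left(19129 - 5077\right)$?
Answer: $207660483$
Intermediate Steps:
$P = 27$
$h{\left(u,V \right)} = 27$
$h{\left(-186,-69 \right)} + \left(6770 + 8008\right) \left(19129 - 5077\right) = 27 + \left(6770 + 8008\right) \left(19129 - 5077\right) = 27 + 14778 \cdot 14052 = 27 + 207660456 = 207660483$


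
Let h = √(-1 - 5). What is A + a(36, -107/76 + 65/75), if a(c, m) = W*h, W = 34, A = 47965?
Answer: 47965 + 34*I*√6 ≈ 47965.0 + 83.283*I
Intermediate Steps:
h = I*√6 (h = √(-6) = I*√6 ≈ 2.4495*I)
a(c, m) = 34*I*√6 (a(c, m) = 34*(I*√6) = 34*I*√6)
A + a(36, -107/76 + 65/75) = 47965 + 34*I*√6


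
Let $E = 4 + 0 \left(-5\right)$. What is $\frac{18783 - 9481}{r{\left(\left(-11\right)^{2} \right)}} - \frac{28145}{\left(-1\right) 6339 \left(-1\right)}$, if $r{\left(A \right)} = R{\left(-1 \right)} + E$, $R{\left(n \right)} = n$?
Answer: $\frac{6542327}{2113} \approx 3096.2$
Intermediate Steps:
$E = 4$ ($E = 4 + 0 = 4$)
$r{\left(A \right)} = 3$ ($r{\left(A \right)} = -1 + 4 = 3$)
$\frac{18783 - 9481}{r{\left(\left(-11\right)^{2} \right)}} - \frac{28145}{\left(-1\right) 6339 \left(-1\right)} = \frac{18783 - 9481}{3} - \frac{28145}{\left(-1\right) 6339 \left(-1\right)} = \left(18783 - 9481\right) \frac{1}{3} - \frac{28145}{\left(-1\right) \left(-6339\right)} = 9302 \cdot \frac{1}{3} - \frac{28145}{6339} = \frac{9302}{3} - \frac{28145}{6339} = \frac{6542327}{2113}$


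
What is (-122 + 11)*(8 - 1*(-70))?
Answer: -8658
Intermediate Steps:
(-122 + 11)*(8 - 1*(-70)) = -111*(8 + 70) = -111*78 = -8658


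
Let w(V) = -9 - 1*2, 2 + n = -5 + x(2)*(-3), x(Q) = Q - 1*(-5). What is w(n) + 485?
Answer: 474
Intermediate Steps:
x(Q) = 5 + Q (x(Q) = Q + 5 = 5 + Q)
n = -28 (n = -2 + (-5 + (5 + 2)*(-3)) = -2 + (-5 + 7*(-3)) = -2 + (-5 - 21) = -2 - 26 = -28)
w(V) = -11 (w(V) = -9 - 2 = -11)
w(n) + 485 = -11 + 485 = 474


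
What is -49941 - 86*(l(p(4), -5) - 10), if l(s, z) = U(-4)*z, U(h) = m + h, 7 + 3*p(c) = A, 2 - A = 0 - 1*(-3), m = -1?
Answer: -51231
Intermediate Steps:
A = -1 (A = 2 - (0 - 1*(-3)) = 2 - (0 + 3) = 2 - 1*3 = 2 - 3 = -1)
p(c) = -8/3 (p(c) = -7/3 + (⅓)*(-1) = -7/3 - ⅓ = -8/3)
U(h) = -1 + h
l(s, z) = -5*z (l(s, z) = (-1 - 4)*z = -5*z)
-49941 - 86*(l(p(4), -5) - 10) = -49941 - 86*(-5*(-5) - 10) = -49941 - 86*(25 - 10) = -49941 - 86*15 = -49941 - 1*1290 = -49941 - 1290 = -51231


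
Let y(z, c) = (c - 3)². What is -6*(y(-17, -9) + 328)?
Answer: -2832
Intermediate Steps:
y(z, c) = (-3 + c)²
-6*(y(-17, -9) + 328) = -6*((-3 - 9)² + 328) = -6*((-12)² + 328) = -6*(144 + 328) = -6*472 = -2832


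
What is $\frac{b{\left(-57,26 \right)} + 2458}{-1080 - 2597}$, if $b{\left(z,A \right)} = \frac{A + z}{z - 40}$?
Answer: $- \frac{238457}{356669} \approx -0.66857$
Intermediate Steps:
$b{\left(z,A \right)} = \frac{A + z}{-40 + z}$
$\frac{b{\left(-57,26 \right)} + 2458}{-1080 - 2597} = \frac{\frac{26 - 57}{-40 - 57} + 2458}{-1080 - 2597} = \frac{\frac{1}{-97} \left(-31\right) + 2458}{-3677} = \left(\left(- \frac{1}{97}\right) \left(-31\right) + 2458\right) \left(- \frac{1}{3677}\right) = \left(\frac{31}{97} + 2458\right) \left(- \frac{1}{3677}\right) = \frac{238457}{97} \left(- \frac{1}{3677}\right) = - \frac{238457}{356669}$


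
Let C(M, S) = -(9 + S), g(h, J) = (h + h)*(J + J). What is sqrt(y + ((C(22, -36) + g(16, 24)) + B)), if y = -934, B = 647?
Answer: 2*sqrt(319) ≈ 35.721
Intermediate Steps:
g(h, J) = 4*J*h (g(h, J) = (2*h)*(2*J) = 4*J*h)
C(M, S) = -9 - S
sqrt(y + ((C(22, -36) + g(16, 24)) + B)) = sqrt(-934 + (((-9 - 1*(-36)) + 4*24*16) + 647)) = sqrt(-934 + (((-9 + 36) + 1536) + 647)) = sqrt(-934 + ((27 + 1536) + 647)) = sqrt(-934 + (1563 + 647)) = sqrt(-934 + 2210) = sqrt(1276) = 2*sqrt(319)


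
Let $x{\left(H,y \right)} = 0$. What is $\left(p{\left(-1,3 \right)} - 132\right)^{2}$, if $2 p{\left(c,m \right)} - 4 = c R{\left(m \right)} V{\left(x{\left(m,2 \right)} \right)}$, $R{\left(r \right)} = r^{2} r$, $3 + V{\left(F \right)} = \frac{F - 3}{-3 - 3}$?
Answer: $\frac{148225}{16} \approx 9264.1$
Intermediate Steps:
$V{\left(F \right)} = - \frac{5}{2} - \frac{F}{6}$ ($V{\left(F \right)} = -3 + \frac{F - 3}{-3 - 3} = -3 + \frac{-3 + F}{-6} = -3 - \frac{-3 + F}{6} = -3 - \left(- \frac{1}{2} + \frac{F}{6}\right) = - \frac{5}{2} - \frac{F}{6}$)
$R{\left(r \right)} = r^{3}$
$p{\left(c,m \right)} = 2 - \frac{5 c m^{3}}{4}$ ($p{\left(c,m \right)} = 2 + \frac{c m^{3} \left(- \frac{5}{2} - 0\right)}{2} = 2 + \frac{c m^{3} \left(- \frac{5}{2} + 0\right)}{2} = 2 + \frac{c m^{3} \left(- \frac{5}{2}\right)}{2} = 2 + \frac{\left(- \frac{5}{2}\right) c m^{3}}{2} = 2 - \frac{5 c m^{3}}{4}$)
$\left(p{\left(-1,3 \right)} - 132\right)^{2} = \left(\left(2 - - \frac{5 \cdot 3^{3}}{4}\right) - 132\right)^{2} = \left(\left(2 - \left(- \frac{5}{4}\right) 27\right) - 132\right)^{2} = \left(\left(2 + \frac{135}{4}\right) - 132\right)^{2} = \left(\frac{143}{4} - 132\right)^{2} = \left(- \frac{385}{4}\right)^{2} = \frac{148225}{16}$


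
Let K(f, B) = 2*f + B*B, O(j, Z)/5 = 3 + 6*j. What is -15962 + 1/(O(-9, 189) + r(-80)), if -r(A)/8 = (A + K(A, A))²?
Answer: -4845505407911/303565055 ≈ -15962.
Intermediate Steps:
O(j, Z) = 15 + 30*j (O(j, Z) = 5*(3 + 6*j) = 15 + 30*j)
K(f, B) = B² + 2*f (K(f, B) = 2*f + B² = B² + 2*f)
r(A) = -8*(A² + 3*A)² (r(A) = -8*(A + (A² + 2*A))² = -8*(A² + 3*A)²)
-15962 + 1/(O(-9, 189) + r(-80)) = -15962 + 1/((15 + 30*(-9)) - 8*(-80)²*(3 - 80)²) = -15962 + 1/((15 - 270) - 8*6400*(-77)²) = -15962 + 1/(-255 - 8*6400*5929) = -15962 + 1/(-255 - 303564800) = -15962 + 1/(-303565055) = -15962 - 1/303565055 = -4845505407911/303565055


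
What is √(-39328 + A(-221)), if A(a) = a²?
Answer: 3*√1057 ≈ 97.535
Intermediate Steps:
√(-39328 + A(-221)) = √(-39328 + (-221)²) = √(-39328 + 48841) = √9513 = 3*√1057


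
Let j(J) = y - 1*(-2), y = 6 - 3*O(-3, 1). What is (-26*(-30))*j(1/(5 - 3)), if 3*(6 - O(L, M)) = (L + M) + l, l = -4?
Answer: -12480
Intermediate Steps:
O(L, M) = 22/3 - L/3 - M/3 (O(L, M) = 6 - ((L + M) - 4)/3 = 6 - (-4 + L + M)/3 = 6 + (4/3 - L/3 - M/3) = 22/3 - L/3 - M/3)
y = -18 (y = 6 - 3*(22/3 - ⅓*(-3) - ⅓*1) = 6 - 3*(22/3 + 1 - ⅓) = 6 - 3*8 = 6 - 24 = -18)
j(J) = -16 (j(J) = -18 - 1*(-2) = -18 + 2 = -16)
(-26*(-30))*j(1/(5 - 3)) = -26*(-30)*(-16) = 780*(-16) = -12480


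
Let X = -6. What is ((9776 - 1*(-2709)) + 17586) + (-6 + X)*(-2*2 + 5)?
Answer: 30059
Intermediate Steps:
((9776 - 1*(-2709)) + 17586) + (-6 + X)*(-2*2 + 5) = ((9776 - 1*(-2709)) + 17586) + (-6 - 6)*(-2*2 + 5) = ((9776 + 2709) + 17586) - 12*(-4 + 5) = (12485 + 17586) - 12*1 = 30071 - 12 = 30059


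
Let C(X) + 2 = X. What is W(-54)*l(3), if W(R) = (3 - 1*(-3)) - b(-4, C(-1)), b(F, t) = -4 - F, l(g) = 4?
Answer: 24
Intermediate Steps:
C(X) = -2 + X
W(R) = 6 (W(R) = (3 - 1*(-3)) - (-4 - 1*(-4)) = (3 + 3) - (-4 + 4) = 6 - 1*0 = 6 + 0 = 6)
W(-54)*l(3) = 6*4 = 24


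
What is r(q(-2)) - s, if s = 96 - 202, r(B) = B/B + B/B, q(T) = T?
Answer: 108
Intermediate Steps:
r(B) = 2 (r(B) = 1 + 1 = 2)
s = -106
r(q(-2)) - s = 2 - 1*(-106) = 2 + 106 = 108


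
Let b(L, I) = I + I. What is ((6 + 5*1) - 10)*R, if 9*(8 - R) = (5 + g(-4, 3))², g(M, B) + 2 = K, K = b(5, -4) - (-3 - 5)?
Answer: 7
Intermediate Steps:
b(L, I) = 2*I
K = 0 (K = 2*(-4) - (-3 - 5) = -8 - 1*(-8) = -8 + 8 = 0)
g(M, B) = -2 (g(M, B) = -2 + 0 = -2)
R = 7 (R = 8 - (5 - 2)²/9 = 8 - ⅑*3² = 8 - ⅑*9 = 8 - 1 = 7)
((6 + 5*1) - 10)*R = ((6 + 5*1) - 10)*7 = ((6 + 5) - 10)*7 = (11 - 10)*7 = 1*7 = 7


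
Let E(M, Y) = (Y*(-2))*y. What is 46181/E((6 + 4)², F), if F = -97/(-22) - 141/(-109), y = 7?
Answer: -55371019/95725 ≈ -578.44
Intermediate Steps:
F = 13675/2398 (F = -97*(-1/22) - 141*(-1/109) = 97/22 + 141/109 = 13675/2398 ≈ 5.7027)
E(M, Y) = -14*Y (E(M, Y) = (Y*(-2))*7 = -2*Y*7 = -14*Y)
46181/E((6 + 4)², F) = 46181/((-14*13675/2398)) = 46181/(-95725/1199) = 46181*(-1199/95725) = -55371019/95725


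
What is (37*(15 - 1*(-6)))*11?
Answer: 8547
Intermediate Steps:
(37*(15 - 1*(-6)))*11 = (37*(15 + 6))*11 = (37*21)*11 = 777*11 = 8547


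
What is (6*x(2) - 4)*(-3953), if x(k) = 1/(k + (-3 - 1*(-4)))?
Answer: 7906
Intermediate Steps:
x(k) = 1/(1 + k) (x(k) = 1/(k + (-3 + 4)) = 1/(k + 1) = 1/(1 + k))
(6*x(2) - 4)*(-3953) = (6/(1 + 2) - 4)*(-3953) = (6/3 - 4)*(-3953) = (6*(⅓) - 4)*(-3953) = (2 - 4)*(-3953) = -2*(-3953) = 7906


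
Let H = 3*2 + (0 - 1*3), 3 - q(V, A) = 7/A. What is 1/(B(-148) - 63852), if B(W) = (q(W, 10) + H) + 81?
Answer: -10/637657 ≈ -1.5682e-5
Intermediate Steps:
q(V, A) = 3 - 7/A
H = 3 (H = 6 + (0 - 3) = 6 - 3 = 3)
B(W) = 863/10 (B(W) = ((3 - 7/10) + 3) + 81 = (23/10 + 3) + 81 = 53/10 + 81 = 863/10)
1/(B(-148) - 63852) = 1/(863/10 - 63852) = 1/(-637657/10) = -10/637657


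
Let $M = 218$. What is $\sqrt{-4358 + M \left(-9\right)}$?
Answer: $4 i \sqrt{395} \approx 79.498 i$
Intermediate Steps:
$\sqrt{-4358 + M \left(-9\right)} = \sqrt{-4358 + 218 \left(-9\right)} = \sqrt{-4358 - 1962} = \sqrt{-6320} = 4 i \sqrt{395}$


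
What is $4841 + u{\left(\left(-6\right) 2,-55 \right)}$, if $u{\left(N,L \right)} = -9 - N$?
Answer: $4844$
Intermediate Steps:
$4841 + u{\left(\left(-6\right) 2,-55 \right)} = 4841 - \left(9 - 12\right) = 4841 - -3 = 4841 + \left(-9 + 12\right) = 4841 + 3 = 4844$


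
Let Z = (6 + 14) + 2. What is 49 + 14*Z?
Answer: 357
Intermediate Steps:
Z = 22 (Z = 20 + 2 = 22)
49 + 14*Z = 49 + 14*22 = 49 + 308 = 357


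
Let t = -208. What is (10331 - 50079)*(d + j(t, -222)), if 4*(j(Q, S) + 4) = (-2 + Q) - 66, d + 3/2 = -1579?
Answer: 65723318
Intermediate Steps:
d = -3161/2 (d = -3/2 - 1579 = -3161/2 ≈ -1580.5)
j(Q, S) = -21 + Q/4 (j(Q, S) = -4 + ((-2 + Q) - 66)/4 = -4 + (-68 + Q)/4 = -4 + (-17 + Q/4) = -21 + Q/4)
(10331 - 50079)*(d + j(t, -222)) = (10331 - 50079)*(-3161/2 + (-21 + (¼)*(-208))) = -39748*(-3161/2 + (-21 - 52)) = -39748*(-3161/2 - 73) = -39748*(-3307/2) = 65723318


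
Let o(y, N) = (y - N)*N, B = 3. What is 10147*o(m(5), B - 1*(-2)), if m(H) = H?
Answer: 0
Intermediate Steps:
o(y, N) = N*(y - N)
10147*o(m(5), B - 1*(-2)) = 10147*((3 - 1*(-2))*(5 - (3 - 1*(-2)))) = 10147*((3 + 2)*(5 - (3 + 2))) = 10147*(5*(5 - 1*5)) = 10147*(5*(5 - 5)) = 10147*(5*0) = 10147*0 = 0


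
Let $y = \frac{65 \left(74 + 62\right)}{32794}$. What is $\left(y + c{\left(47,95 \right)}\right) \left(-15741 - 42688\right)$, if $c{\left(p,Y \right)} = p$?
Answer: $- \frac{45287090891}{16397} \approx -2.7619 \cdot 10^{6}$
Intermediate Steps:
$y = \frac{4420}{16397}$ ($y = 65 \cdot 136 \cdot \frac{1}{32794} = 8840 \cdot \frac{1}{32794} = \frac{4420}{16397} \approx 0.26956$)
$\left(y + c{\left(47,95 \right)}\right) \left(-15741 - 42688\right) = \left(\frac{4420}{16397} + 47\right) \left(-15741 - 42688\right) = \frac{775079}{16397} \left(-58429\right) = - \frac{45287090891}{16397}$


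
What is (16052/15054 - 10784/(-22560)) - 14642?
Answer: -25896696847/1768845 ≈ -14640.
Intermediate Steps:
(16052/15054 - 10784/(-22560)) - 14642 = (16052*(1/15054) - 10784*(-1/22560)) - 14642 = (8026/7527 + 337/705) - 14642 = 2731643/1768845 - 14642 = -25896696847/1768845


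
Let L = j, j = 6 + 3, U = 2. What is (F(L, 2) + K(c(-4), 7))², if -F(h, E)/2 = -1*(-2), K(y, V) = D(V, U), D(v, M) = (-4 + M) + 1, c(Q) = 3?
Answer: 25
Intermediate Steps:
D(v, M) = -3 + M
K(y, V) = -1 (K(y, V) = -3 + 2 = -1)
j = 9
L = 9
F(h, E) = -4 (F(h, E) = -(-2)*(-2) = -2*2 = -4)
(F(L, 2) + K(c(-4), 7))² = (-4 - 1)² = (-5)² = 25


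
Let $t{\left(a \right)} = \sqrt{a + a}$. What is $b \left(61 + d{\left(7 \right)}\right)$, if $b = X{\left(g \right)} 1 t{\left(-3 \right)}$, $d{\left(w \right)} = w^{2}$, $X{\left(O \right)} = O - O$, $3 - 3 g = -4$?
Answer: $0$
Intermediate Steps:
$t{\left(a \right)} = \sqrt{2} \sqrt{a}$ ($t{\left(a \right)} = \sqrt{2 a} = \sqrt{2} \sqrt{a}$)
$g = \frac{7}{3}$ ($g = 1 - - \frac{4}{3} = 1 + \frac{4}{3} = \frac{7}{3} \approx 2.3333$)
$X{\left(O \right)} = 0$
$b = 0$ ($b = 0 \cdot 1 \sqrt{2} \sqrt{-3} = 0 \sqrt{2} i \sqrt{3} = 0 i \sqrt{6} = 0$)
$b \left(61 + d{\left(7 \right)}\right) = 0 \left(61 + 7^{2}\right) = 0 \left(61 + 49\right) = 0 \cdot 110 = 0$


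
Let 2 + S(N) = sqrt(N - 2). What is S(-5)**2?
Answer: (2 - I*sqrt(7))**2 ≈ -3.0 - 10.583*I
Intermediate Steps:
S(N) = -2 + sqrt(-2 + N) (S(N) = -2 + sqrt(N - 2) = -2 + sqrt(-2 + N))
S(-5)**2 = (-2 + sqrt(-2 - 5))**2 = (-2 + sqrt(-7))**2 = (-2 + I*sqrt(7))**2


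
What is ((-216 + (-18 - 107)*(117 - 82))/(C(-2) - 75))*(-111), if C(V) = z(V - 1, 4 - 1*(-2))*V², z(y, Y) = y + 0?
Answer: -169867/29 ≈ -5857.5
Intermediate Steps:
z(y, Y) = y
C(V) = V²*(-1 + V) (C(V) = (V - 1)*V² = (-1 + V)*V² = V²*(-1 + V))
((-216 + (-18 - 107)*(117 - 82))/(C(-2) - 75))*(-111) = ((-216 + (-18 - 107)*(117 - 82))/((-2)²*(-1 - 2) - 75))*(-111) = ((-216 - 125*35)/(4*(-3) - 75))*(-111) = ((-216 - 4375)/(-12 - 75))*(-111) = -4591/(-87)*(-111) = -4591*(-1/87)*(-111) = (4591/87)*(-111) = -169867/29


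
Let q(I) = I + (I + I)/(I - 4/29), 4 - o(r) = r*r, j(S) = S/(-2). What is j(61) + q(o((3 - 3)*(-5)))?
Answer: -171/7 ≈ -24.429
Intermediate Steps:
j(S) = -S/2 (j(S) = S*(-½) = -S/2)
o(r) = 4 - r² (o(r) = 4 - r*r = 4 - r²)
q(I) = I + 2*I/(-4/29 + I) (q(I) = I + (2*I)/(I - 4*1/29) = I + (2*I)/(I - 4/29) = I + (2*I)/(-4/29 + I) = I + 2*I/(-4/29 + I))
j(61) + q(o((3 - 3)*(-5))) = -½*61 + (4 - ((3 - 3)*(-5))²)*(54 + 29*(4 - ((3 - 3)*(-5))²))/(-4 + 29*(4 - ((3 - 3)*(-5))²)) = -61/2 + (4 - (0*(-5))²)*(54 + 29*(4 - (0*(-5))²))/(-4 + 29*(4 - (0*(-5))²)) = -61/2 + (4 - 1*0²)*(54 + 29*(4 - 1*0²))/(-4 + 29*(4 - 1*0²)) = -61/2 + (4 - 1*0)*(54 + 29*(4 - 1*0))/(-4 + 29*(4 - 1*0)) = -61/2 + (4 + 0)*(54 + 29*(4 + 0))/(-4 + 29*(4 + 0)) = -61/2 + 4*(54 + 29*4)/(-4 + 29*4) = -61/2 + 4*(54 + 116)/(-4 + 116) = -61/2 + 4*170/112 = -61/2 + 4*(1/112)*170 = -61/2 + 85/14 = -171/7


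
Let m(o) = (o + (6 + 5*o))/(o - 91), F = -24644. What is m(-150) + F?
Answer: -5938310/241 ≈ -24640.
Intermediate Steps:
m(o) = (6 + 6*o)/(-91 + o)
m(-150) + F = 6*(1 - 150)/(-91 - 150) - 24644 = 6*(-149)/(-241) - 24644 = 6*(-1/241)*(-149) - 24644 = 894/241 - 24644 = -5938310/241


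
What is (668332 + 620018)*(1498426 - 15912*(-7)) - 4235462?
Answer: 2073994478038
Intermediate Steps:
(668332 + 620018)*(1498426 - 15912*(-7)) - 4235462 = 1288350*(1498426 + 111384) - 4235462 = 1288350*1609810 - 4235462 = 2073998713500 - 4235462 = 2073994478038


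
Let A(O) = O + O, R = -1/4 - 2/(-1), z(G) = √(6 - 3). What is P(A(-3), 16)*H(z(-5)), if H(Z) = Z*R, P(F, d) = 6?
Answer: 21*√3/2 ≈ 18.187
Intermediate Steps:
z(G) = √3
R = 7/4 (R = -1*¼ - 2*(-1) = -¼ + 2 = 7/4 ≈ 1.7500)
A(O) = 2*O
H(Z) = 7*Z/4 (H(Z) = Z*(7/4) = 7*Z/4)
P(A(-3), 16)*H(z(-5)) = 6*(7*√3/4) = 21*√3/2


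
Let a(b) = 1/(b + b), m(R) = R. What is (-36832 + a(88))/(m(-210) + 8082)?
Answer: -6482431/1385472 ≈ -4.6789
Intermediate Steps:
a(b) = 1/(2*b)
(-36832 + a(88))/(m(-210) + 8082) = (-36832 + (½)/88)/(-210 + 8082) = (-36832 + (½)*(1/88))/7872 = (-36832 + 1/176)*(1/7872) = -6482431/176*1/7872 = -6482431/1385472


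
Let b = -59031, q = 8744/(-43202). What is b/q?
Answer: 1275128631/4372 ≈ 2.9166e+5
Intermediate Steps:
q = -4372/21601 (q = 8744*(-1/43202) = -4372/21601 ≈ -0.20240)
b/q = -59031/(-4372/21601) = -59031*(-21601/4372) = 1275128631/4372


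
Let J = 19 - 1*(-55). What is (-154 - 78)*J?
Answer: -17168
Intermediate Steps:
J = 74 (J = 19 + 55 = 74)
(-154 - 78)*J = (-154 - 78)*74 = -232*74 = -17168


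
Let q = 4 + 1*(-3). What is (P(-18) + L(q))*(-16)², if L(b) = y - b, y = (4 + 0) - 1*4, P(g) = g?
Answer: -4864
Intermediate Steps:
q = 1 (q = 4 - 3 = 1)
y = 0 (y = 4 - 4 = 0)
L(b) = -b (L(b) = 0 - b = -b)
(P(-18) + L(q))*(-16)² = (-18 - 1*1)*(-16)² = (-18 - 1)*256 = -19*256 = -4864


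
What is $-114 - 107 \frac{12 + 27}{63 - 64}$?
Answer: $4059$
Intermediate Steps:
$-114 - 107 \frac{12 + 27}{63 - 64} = -114 - 107 \frac{39}{-1} = -114 - 107 \cdot 39 \left(-1\right) = -114 - -4173 = -114 + 4173 = 4059$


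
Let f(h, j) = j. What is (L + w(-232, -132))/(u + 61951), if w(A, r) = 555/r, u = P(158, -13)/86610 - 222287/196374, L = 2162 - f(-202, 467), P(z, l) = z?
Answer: 35147405540425/1287782737725198 ≈ 0.027293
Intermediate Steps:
L = 1695 (L = 2162 - 1*467 = 2162 - 467 = 1695)
u = -1067847221/944886230 (u = 158/86610 - 222287/196374 = 158*(1/86610) - 222287*1/196374 = 79/43305 - 222287/196374 = -1067847221/944886230 ≈ -1.1301)
(L + w(-232, -132))/(u + 61951) = (1695 + 555/(-132))/(-1067847221/944886230 + 61951) = (1695 + 555*(-1/132))/(58535578987509/944886230) = (1695 - 185/44)*(944886230/58535578987509) = (74395/44)*(944886230/58535578987509) = 35147405540425/1287782737725198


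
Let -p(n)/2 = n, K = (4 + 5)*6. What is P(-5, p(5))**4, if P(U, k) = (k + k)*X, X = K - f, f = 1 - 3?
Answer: 1573519360000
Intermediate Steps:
K = 54 (K = 9*6 = 54)
f = -2
X = 56 (X = 54 - 1*(-2) = 54 + 2 = 56)
p(n) = -2*n
P(U, k) = 112*k (P(U, k) = (k + k)*56 = (2*k)*56 = 112*k)
P(-5, p(5))**4 = (112*(-2*5))**4 = (112*(-10))**4 = (-1120)**4 = 1573519360000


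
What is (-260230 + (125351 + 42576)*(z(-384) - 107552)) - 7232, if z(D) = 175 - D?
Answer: -17967280973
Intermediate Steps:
(-260230 + (125351 + 42576)*(z(-384) - 107552)) - 7232 = (-260230 + (125351 + 42576)*((175 - 1*(-384)) - 107552)) - 7232 = (-260230 + 167927*((175 + 384) - 107552)) - 7232 = (-260230 + 167927*(559 - 107552)) - 7232 = (-260230 + 167927*(-106993)) - 7232 = (-260230 - 17967013511) - 7232 = -17967273741 - 7232 = -17967280973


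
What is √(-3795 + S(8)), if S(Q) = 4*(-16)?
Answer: I*√3859 ≈ 62.121*I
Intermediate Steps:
S(Q) = -64
√(-3795 + S(8)) = √(-3795 - 64) = √(-3859) = I*√3859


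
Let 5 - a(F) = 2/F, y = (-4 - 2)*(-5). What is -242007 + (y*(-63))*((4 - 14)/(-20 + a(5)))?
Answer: -2675577/11 ≈ -2.4323e+5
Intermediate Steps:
y = 30 (y = -6*(-5) = 30)
a(F) = 5 - 2/F
-242007 + (y*(-63))*((4 - 14)/(-20 + a(5))) = -242007 + (30*(-63))*((4 - 14)/(-20 + (5 - 2/5))) = -242007 - (-18900)/(-20 + (5 - 2*⅕)) = -242007 - (-18900)/(-20 + (5 - ⅖)) = -242007 - (-18900)/(-20 + 23/5) = -242007 - (-18900)/(-77/5) = -242007 - (-18900)*(-5)/77 = -242007 - 1890*50/77 = -242007 - 13500/11 = -2675577/11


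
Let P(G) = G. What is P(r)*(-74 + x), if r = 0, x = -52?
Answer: 0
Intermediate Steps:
P(r)*(-74 + x) = 0*(-74 - 52) = 0*(-126) = 0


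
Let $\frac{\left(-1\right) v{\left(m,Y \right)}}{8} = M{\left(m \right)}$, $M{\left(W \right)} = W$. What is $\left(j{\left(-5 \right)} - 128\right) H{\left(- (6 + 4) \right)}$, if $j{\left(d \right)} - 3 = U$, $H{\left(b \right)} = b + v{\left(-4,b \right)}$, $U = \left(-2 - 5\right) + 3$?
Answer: $-2838$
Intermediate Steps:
$v{\left(m,Y \right)} = - 8 m$
$U = -4$ ($U = -7 + 3 = -4$)
$H{\left(b \right)} = 32 + b$ ($H{\left(b \right)} = b - -32 = b + 32 = 32 + b$)
$j{\left(d \right)} = -1$ ($j{\left(d \right)} = 3 - 4 = -1$)
$\left(j{\left(-5 \right)} - 128\right) H{\left(- (6 + 4) \right)} = \left(-1 - 128\right) \left(32 - \left(6 + 4\right)\right) = - 129 \left(32 - 10\right) = \left(-129\right) 22 = -2838$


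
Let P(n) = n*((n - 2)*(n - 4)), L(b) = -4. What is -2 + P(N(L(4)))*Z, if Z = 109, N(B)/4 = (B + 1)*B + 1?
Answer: 13603198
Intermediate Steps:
N(B) = 4 + 4*B*(1 + B) (N(B) = 4*((B + 1)*B + 1) = 4*((1 + B)*B + 1) = 4*(B*(1 + B) + 1) = 4*(1 + B*(1 + B)) = 4 + 4*B*(1 + B))
P(n) = n*(-4 + n)*(-2 + n) (P(n) = n*((-2 + n)*(-4 + n)) = n*((-4 + n)*(-2 + n)) = n*(-4 + n)*(-2 + n))
-2 + P(N(L(4)))*Z = -2 + ((4 + 4*(-4) + 4*(-4)²)*(8 + (4 + 4*(-4) + 4*(-4)²)² - 6*(4 + 4*(-4) + 4*(-4)²)))*109 = -2 + ((4 - 16 + 4*16)*(8 + (4 - 16 + 4*16)² - 6*(4 - 16 + 4*16)))*109 = -2 + ((4 - 16 + 64)*(8 + (4 - 16 + 64)² - 6*(4 - 16 + 64)))*109 = -2 + (52*(8 + 52² - 6*52))*109 = -2 + (52*(8 + 2704 - 312))*109 = -2 + (52*2400)*109 = -2 + 124800*109 = -2 + 13603200 = 13603198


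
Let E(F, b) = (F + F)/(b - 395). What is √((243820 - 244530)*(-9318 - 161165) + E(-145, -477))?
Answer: 5*√230097768845/218 ≈ 11002.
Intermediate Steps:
E(F, b) = 2*F/(-395 + b) (E(F, b) = (2*F)/(-395 + b) = 2*F/(-395 + b))
√((243820 - 244530)*(-9318 - 161165) + E(-145, -477)) = √((243820 - 244530)*(-9318 - 161165) + 2*(-145)/(-395 - 477)) = √(-710*(-170483) + 2*(-145)/(-872)) = √(121042930 + 2*(-145)*(-1/872)) = √(121042930 + 145/436) = √(52774717625/436) = 5*√230097768845/218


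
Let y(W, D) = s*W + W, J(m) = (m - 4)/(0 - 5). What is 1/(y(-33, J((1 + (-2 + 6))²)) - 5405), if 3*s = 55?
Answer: -1/6043 ≈ -0.00016548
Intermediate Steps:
s = 55/3 (s = (⅓)*55 = 55/3 ≈ 18.333)
J(m) = ⅘ - m/5 (J(m) = (-4 + m)/(-5) = (-4 + m)*(-⅕) = ⅘ - m/5)
y(W, D) = 58*W/3 (y(W, D) = 55*W/3 + W = 58*W/3)
1/(y(-33, J((1 + (-2 + 6))²)) - 5405) = 1/((58/3)*(-33) - 5405) = 1/(-638 - 5405) = 1/(-6043) = -1/6043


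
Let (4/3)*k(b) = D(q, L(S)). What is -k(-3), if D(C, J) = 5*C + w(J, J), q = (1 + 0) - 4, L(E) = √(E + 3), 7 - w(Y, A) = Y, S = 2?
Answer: 6 + 3*√5/4 ≈ 7.6770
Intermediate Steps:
w(Y, A) = 7 - Y
L(E) = √(3 + E)
q = -3 (q = 1 - 4 = -3)
D(C, J) = 7 - J + 5*C (D(C, J) = 5*C + (7 - J) = 7 - J + 5*C)
k(b) = -6 - 3*√5/4 (k(b) = 3*(7 - √(3 + 2) + 5*(-3))/4 = 3*(7 - √5 - 15)/4 = 3*(-8 - √5)/4 = -6 - 3*√5/4)
-k(-3) = -(-6 - 3*√5/4) = 6 + 3*√5/4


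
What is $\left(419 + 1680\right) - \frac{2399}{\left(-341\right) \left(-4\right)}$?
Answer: $\frac{2860637}{1364} \approx 2097.2$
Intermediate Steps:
$\left(419 + 1680\right) - \frac{2399}{\left(-341\right) \left(-4\right)} = 2099 - \frac{2399}{1364} = \frac{2860637}{1364}$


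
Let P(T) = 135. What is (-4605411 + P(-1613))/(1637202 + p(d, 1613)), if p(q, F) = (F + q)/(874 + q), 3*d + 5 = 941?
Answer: -5461857336/1941723497 ≈ -2.8129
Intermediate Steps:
d = 312 (d = -5/3 + (1/3)*941 = -5/3 + 941/3 = 312)
p(q, F) = (F + q)/(874 + q)
(-4605411 + P(-1613))/(1637202 + p(d, 1613)) = (-4605411 + 135)/(1637202 + (1613 + 312)/(874 + 312)) = -4605276/(1637202 + 1925/1186) = -4605276/1941723497/1186 = -4605276*1186/1941723497 = -5461857336/1941723497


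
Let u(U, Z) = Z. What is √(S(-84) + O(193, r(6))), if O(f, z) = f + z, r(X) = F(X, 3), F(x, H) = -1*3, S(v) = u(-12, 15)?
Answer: √205 ≈ 14.318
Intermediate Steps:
S(v) = 15
F(x, H) = -3
r(X) = -3
√(S(-84) + O(193, r(6))) = √(15 + (193 - 3)) = √(15 + 190) = √205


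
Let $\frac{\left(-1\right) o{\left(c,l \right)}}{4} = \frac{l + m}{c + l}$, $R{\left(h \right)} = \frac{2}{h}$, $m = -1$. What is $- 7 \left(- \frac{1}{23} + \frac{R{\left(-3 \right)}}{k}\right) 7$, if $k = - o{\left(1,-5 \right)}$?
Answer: $\frac{1568}{207} \approx 7.5749$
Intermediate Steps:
$o{\left(c,l \right)} = - \frac{4 \left(-1 + l\right)}{c + l}$ ($o{\left(c,l \right)} = - 4 \frac{l - 1}{c + l} = - 4 \frac{-1 + l}{c + l} = - \frac{4 \left(-1 + l\right)}{c + l}$)
$k = 6$ ($k = - \frac{4 \left(1 - -5\right)}{1 - 5} = - \frac{4 \left(1 + 5\right)}{-4} = - \frac{4 \left(-1\right) 6}{4} = \left(-1\right) \left(-6\right) = 6$)
$- 7 \left(- \frac{1}{23} + \frac{R{\left(-3 \right)}}{k}\right) 7 = - 7 \left(- \frac{1}{23} + \frac{2 \frac{1}{-3}}{6}\right) 7 = - 7 \left(\left(-1\right) \frac{1}{23} + 2 \left(- \frac{1}{3}\right) \frac{1}{6}\right) 7 = - 7 \left(- \frac{1}{23} - \frac{1}{9}\right) 7 = \left(-7\right) \left(- \frac{32}{207}\right) 7 = \frac{224}{207} \cdot 7 = \frac{1568}{207}$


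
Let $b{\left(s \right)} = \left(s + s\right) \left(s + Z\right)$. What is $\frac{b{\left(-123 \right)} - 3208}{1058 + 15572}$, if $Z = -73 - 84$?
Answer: $\frac{32836}{8315} \approx 3.949$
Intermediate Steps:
$Z = -157$ ($Z = -73 - 84 = -157$)
$b{\left(s \right)} = 2 s \left(-157 + s\right)$ ($b{\left(s \right)} = \left(s + s\right) \left(s - 157\right) = 2 s \left(-157 + s\right)$)
$\frac{b{\left(-123 \right)} - 3208}{1058 + 15572} = \frac{2 \left(-123\right) \left(-157 - 123\right) - 3208}{1058 + 15572} = \frac{2 \left(-123\right) \left(-280\right) - 3208}{16630} = \left(68880 - 3208\right) \frac{1}{16630} = 65672 \cdot \frac{1}{16630} = \frac{32836}{8315}$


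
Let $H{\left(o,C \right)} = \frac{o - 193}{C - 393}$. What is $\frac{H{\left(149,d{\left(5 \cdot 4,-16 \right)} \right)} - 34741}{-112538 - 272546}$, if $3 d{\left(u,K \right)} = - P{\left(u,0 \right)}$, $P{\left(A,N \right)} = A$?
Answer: $\frac{3786757}{41974156} \approx 0.090216$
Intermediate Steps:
$d{\left(u,K \right)} = - \frac{u}{3}$ ($d{\left(u,K \right)} = \frac{\left(-1\right) u}{3} = - \frac{u}{3}$)
$H{\left(o,C \right)} = \frac{-193 + o}{-393 + C}$
$\frac{H{\left(149,d{\left(5 \cdot 4,-16 \right)} \right)} - 34741}{-112538 - 272546} = \frac{\frac{-193 + 149}{-393 - \frac{5 \cdot 4}{3}} - 34741}{-112538 - 272546} = \frac{\frac{1}{-393 - \frac{20}{3}} \left(-44\right) - 34741}{-385084} = \left(\frac{1}{-393 - \frac{20}{3}} \left(-44\right) - 34741\right) \left(- \frac{1}{385084}\right) = \left(\frac{1}{- \frac{1199}{3}} \left(-44\right) - 34741\right) \left(- \frac{1}{385084}\right) = \left(\left(- \frac{3}{1199}\right) \left(-44\right) - 34741\right) \left(- \frac{1}{385084}\right) = \left(\frac{12}{109} - 34741\right) \left(- \frac{1}{385084}\right) = \left(- \frac{3786757}{109}\right) \left(- \frac{1}{385084}\right) = \frac{3786757}{41974156}$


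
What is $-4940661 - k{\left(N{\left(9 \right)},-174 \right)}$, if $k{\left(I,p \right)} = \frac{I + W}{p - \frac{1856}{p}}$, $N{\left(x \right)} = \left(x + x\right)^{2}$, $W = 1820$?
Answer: $- \frac{1210458729}{245} \approx -4.9406 \cdot 10^{6}$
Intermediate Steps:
$N{\left(x \right)} = 4 x^{2}$ ($N{\left(x \right)} = \left(2 x\right)^{2} = 4 x^{2}$)
$k{\left(I,p \right)} = \frac{1820 + I}{p - \frac{1856}{p}}$ ($k{\left(I,p \right)} = \frac{I + 1820}{p - \frac{1856}{p}} = \frac{1820 + I}{p - \frac{1856}{p}}$)
$-4940661 - k{\left(N{\left(9 \right)},-174 \right)} = -4940661 - - \frac{174 \left(1820 + 4 \cdot 9^{2}\right)}{-1856 + \left(-174\right)^{2}} = -4940661 - - \frac{174 \left(1820 + 4 \cdot 81\right)}{-1856 + 30276} = -4940661 - - \frac{174 \left(1820 + 324\right)}{28420} = -4940661 - \left(-174\right) \frac{1}{28420} \cdot 2144 = -4940661 - - \frac{3216}{245} = -4940661 + \frac{3216}{245} = - \frac{1210458729}{245}$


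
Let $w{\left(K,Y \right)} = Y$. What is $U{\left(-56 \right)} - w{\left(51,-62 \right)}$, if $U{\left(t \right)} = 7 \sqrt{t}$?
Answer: $62 + 14 i \sqrt{14} \approx 62.0 + 52.383 i$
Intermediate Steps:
$U{\left(-56 \right)} - w{\left(51,-62 \right)} = 7 \sqrt{-56} - -62 = 7 \cdot 2 i \sqrt{14} + 62 = 14 i \sqrt{14} + 62 = 62 + 14 i \sqrt{14}$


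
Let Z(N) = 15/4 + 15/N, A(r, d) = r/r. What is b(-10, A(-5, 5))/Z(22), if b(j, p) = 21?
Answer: 308/65 ≈ 4.7385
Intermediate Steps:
A(r, d) = 1
Z(N) = 15/4 + 15/N (Z(N) = 15*(¼) + 15/N = 15/4 + 15/N)
b(-10, A(-5, 5))/Z(22) = 21/(15/4 + 15/22) = 21/(195/44) = 21*(44/195) = 308/65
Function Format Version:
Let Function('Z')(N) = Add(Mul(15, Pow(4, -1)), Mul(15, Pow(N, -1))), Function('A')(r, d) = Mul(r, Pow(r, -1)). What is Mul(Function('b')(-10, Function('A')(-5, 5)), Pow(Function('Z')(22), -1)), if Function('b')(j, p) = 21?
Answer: Rational(308, 65) ≈ 4.7385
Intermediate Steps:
Function('A')(r, d) = 1
Function('Z')(N) = Add(Rational(15, 4), Mul(15, Pow(N, -1))) (Function('Z')(N) = Add(Mul(15, Rational(1, 4)), Mul(15, Pow(N, -1))) = Add(Rational(15, 4), Mul(15, Pow(N, -1))))
Mul(Function('b')(-10, Function('A')(-5, 5)), Pow(Function('Z')(22), -1)) = Mul(21, Pow(Add(Rational(15, 4), Mul(15, Pow(22, -1))), -1)) = Mul(21, Pow(Add(Rational(15, 4), Mul(15, Rational(1, 22))), -1)) = Mul(21, Pow(Add(Rational(15, 4), Rational(15, 22)), -1)) = Mul(21, Pow(Rational(195, 44), -1)) = Mul(21, Rational(44, 195)) = Rational(308, 65)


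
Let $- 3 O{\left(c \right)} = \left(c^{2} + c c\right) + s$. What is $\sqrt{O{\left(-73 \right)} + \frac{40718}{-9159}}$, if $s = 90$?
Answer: $\frac{i \sqrt{33434789062}}{3053} \approx 59.893 i$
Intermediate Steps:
$O{\left(c \right)} = -30 - \frac{2 c^{2}}{3}$ ($O{\left(c \right)} = - \frac{\left(c^{2} + c c\right) + 90}{3} = - \frac{\left(c^{2} + c^{2}\right) + 90}{3} = - \frac{2 c^{2} + 90}{3} = - \frac{90 + 2 c^{2}}{3} = -30 - \frac{2 c^{2}}{3}$)
$\sqrt{O{\left(-73 \right)} + \frac{40718}{-9159}} = \sqrt{\left(-30 - \frac{2 \left(-73\right)^{2}}{3}\right) + \frac{40718}{-9159}} = \sqrt{\left(-30 - \frac{10658}{3}\right) + 40718 \left(- \frac{1}{9159}\right)} = \sqrt{\left(-30 - \frac{10658}{3}\right) - \frac{40718}{9159}} = \sqrt{- \frac{10748}{3} - \frac{40718}{9159}} = \sqrt{- \frac{10951454}{3053}} = \frac{i \sqrt{33434789062}}{3053}$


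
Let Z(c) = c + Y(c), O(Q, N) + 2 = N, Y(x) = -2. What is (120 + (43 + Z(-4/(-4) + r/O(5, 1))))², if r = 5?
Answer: 24649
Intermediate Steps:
O(Q, N) = -2 + N
Z(c) = -2 + c (Z(c) = c - 2 = -2 + c)
(120 + (43 + Z(-4/(-4) + r/O(5, 1))))² = (120 + (43 + (-2 + (-4/(-4) + 5/(-2 + 1)))))² = (120 + (43 + (-2 + (-4*(-¼) + 5/(-1)))))² = (120 + (43 + (-2 + (1 + 5*(-1)))))² = (120 + (43 + (-2 + (1 - 5))))² = (120 + (43 + (-2 - 4)))² = (120 + (43 - 6))² = (120 + 37)² = 157² = 24649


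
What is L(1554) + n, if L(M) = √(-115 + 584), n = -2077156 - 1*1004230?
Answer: -3081386 + √469 ≈ -3.0814e+6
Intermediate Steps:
n = -3081386 (n = -2077156 - 1004230 = -3081386)
L(M) = √469
L(1554) + n = √469 - 3081386 = -3081386 + √469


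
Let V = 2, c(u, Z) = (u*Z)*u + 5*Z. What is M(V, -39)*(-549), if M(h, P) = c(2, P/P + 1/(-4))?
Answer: -14823/4 ≈ -3705.8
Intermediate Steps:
c(u, Z) = 5*Z + Z*u**2 (c(u, Z) = (Z*u)*u + 5*Z = Z*u**2 + 5*Z = 5*Z + Z*u**2)
M(h, P) = 27/4 (M(h, P) = (P/P + 1/(-4))*(5 + 2**2) = (1 + 1*(-1/4))*(5 + 4) = (1 - 1/4)*9 = (3/4)*9 = 27/4)
M(V, -39)*(-549) = (27/4)*(-549) = -14823/4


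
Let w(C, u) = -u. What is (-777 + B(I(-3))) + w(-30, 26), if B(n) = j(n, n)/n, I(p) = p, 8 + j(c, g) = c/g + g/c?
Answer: -801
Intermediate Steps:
j(c, g) = -8 + c/g + g/c (j(c, g) = -8 + (c/g + g/c) = -8 + c/g + g/c)
B(n) = -6/n (B(n) = (-8 + n/n + n/n)/n = (-8 + 1 + 1)/n = -6/n)
(-777 + B(I(-3))) + w(-30, 26) = (-777 - 6/(-3)) - 1*26 = (-777 - 6*(-⅓)) - 26 = (-777 + 2) - 26 = -775 - 26 = -801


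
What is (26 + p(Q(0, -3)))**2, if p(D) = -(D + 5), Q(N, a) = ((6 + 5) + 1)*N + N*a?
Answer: 441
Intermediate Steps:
Q(N, a) = 12*N + N*a (Q(N, a) = (11 + 1)*N + N*a = 12*N + N*a)
p(D) = -5 - D (p(D) = -(5 + D) = -5 - D)
(26 + p(Q(0, -3)))**2 = (26 + (-5 - 0*(12 - 3)))**2 = (26 + (-5 - 0*9))**2 = (26 + (-5 - 1*0))**2 = (26 + (-5 + 0))**2 = (26 - 5)**2 = 21**2 = 441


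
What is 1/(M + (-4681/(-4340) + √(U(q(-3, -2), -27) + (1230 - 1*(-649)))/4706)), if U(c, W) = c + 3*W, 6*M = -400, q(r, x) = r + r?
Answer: -64057126611660/4201384841857081 - 3320553600*√7/4201384841857081 ≈ -0.015249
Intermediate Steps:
q(r, x) = 2*r
M = -200/3 (M = (⅙)*(-400) = -200/3 ≈ -66.667)
1/(M + (-4681/(-4340) + √(U(q(-3, -2), -27) + (1230 - 1*(-649)))/4706)) = 1/(-200/3 + (-4681/(-4340) + √((2*(-3) + 3*(-27)) + (1230 - 1*(-649)))/4706)) = 1/(-200/3 + (-4681*(-1/4340) + √((-6 - 81) + (1230 + 649))*(1/4706))) = 1/(-200/3 + (151/140 + √(-87 + 1879)*(1/4706))) = 1/(-200/3 + (151/140 + √1792*(1/4706))) = 1/(-200/3 + (151/140 + (16*√7)*(1/4706))) = 1/(-200/3 + (151/140 + 8*√7/2353)) = 1/(-27547/420 + 8*√7/2353)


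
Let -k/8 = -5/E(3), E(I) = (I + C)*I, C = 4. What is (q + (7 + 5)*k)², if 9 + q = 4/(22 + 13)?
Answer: 239121/1225 ≈ 195.20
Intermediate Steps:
E(I) = I*(4 + I) (E(I) = (I + 4)*I = (4 + I)*I = I*(4 + I))
k = 40/21 (k = -(-40)/(3*(4 + 3)) = -(-40)/(3*7) = -(-40)/21 = -8*(-5/21) = 40/21 ≈ 1.9048)
q = -311/35 (q = -9 + 4/(22 + 13) = -9 + 4/35 = -311/35 ≈ -8.8857)
(q + (7 + 5)*k)² = (-311/35 + (7 + 5)*(40/21))² = (-311/35 + 12*(40/21))² = (-311/35 + 160/7)² = (489/35)² = 239121/1225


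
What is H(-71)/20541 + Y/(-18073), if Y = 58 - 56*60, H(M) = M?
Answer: 66543199/371237493 ≈ 0.17925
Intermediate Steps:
Y = -3302 (Y = 58 - 3360 = -3302)
H(-71)/20541 + Y/(-18073) = -71/20541 - 3302/(-18073) = -71*1/20541 - 3302*(-1/18073) = -71/20541 + 3302/18073 = 66543199/371237493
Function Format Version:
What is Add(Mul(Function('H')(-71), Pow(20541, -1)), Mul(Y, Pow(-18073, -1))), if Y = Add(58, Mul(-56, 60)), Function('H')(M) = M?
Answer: Rational(66543199, 371237493) ≈ 0.17925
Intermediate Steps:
Y = -3302 (Y = Add(58, -3360) = -3302)
Add(Mul(Function('H')(-71), Pow(20541, -1)), Mul(Y, Pow(-18073, -1))) = Add(Mul(-71, Pow(20541, -1)), Mul(-3302, Pow(-18073, -1))) = Add(Mul(-71, Rational(1, 20541)), Mul(-3302, Rational(-1, 18073))) = Add(Rational(-71, 20541), Rational(3302, 18073)) = Rational(66543199, 371237493)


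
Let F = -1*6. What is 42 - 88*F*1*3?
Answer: 1626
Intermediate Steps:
F = -6
42 - 88*F*1*3 = 42 - 88*(-6*1)*3 = 42 - (-528)*3 = 42 - 88*(-18) = 42 + 1584 = 1626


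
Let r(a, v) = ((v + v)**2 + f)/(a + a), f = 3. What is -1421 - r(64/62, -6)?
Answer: -95501/64 ≈ -1492.2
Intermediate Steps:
r(a, v) = (3 + 4*v**2)/(2*a) (r(a, v) = ((v + v)**2 + 3)/(a + a) = ((2*v)**2 + 3)/((2*a)) = (4*v**2 + 3)*(1/(2*a)) = (3 + 4*v**2)*(1/(2*a)) = (3 + 4*v**2)/(2*a))
-1421 - r(64/62, -6) = -1421 - (3 + 4*(-6)**2)/(2*(64/62)) = -1421 - (3 + 4*36)/(2*(64*(1/62))) = -1421 - (3 + 144)/(2*32/31) = -1421 - 31*147/(2*32) = -1421 - 1*4557/64 = -1421 - 4557/64 = -95501/64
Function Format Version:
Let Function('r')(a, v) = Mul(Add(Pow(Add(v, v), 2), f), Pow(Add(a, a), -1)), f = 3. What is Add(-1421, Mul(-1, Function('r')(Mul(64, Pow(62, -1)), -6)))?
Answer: Rational(-95501, 64) ≈ -1492.2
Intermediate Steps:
Function('r')(a, v) = Mul(Rational(1, 2), Pow(a, -1), Add(3, Mul(4, Pow(v, 2)))) (Function('r')(a, v) = Mul(Add(Pow(Add(v, v), 2), 3), Pow(Add(a, a), -1)) = Mul(Add(Pow(Mul(2, v), 2), 3), Pow(Mul(2, a), -1)) = Mul(Add(Mul(4, Pow(v, 2)), 3), Mul(Rational(1, 2), Pow(a, -1))) = Mul(Add(3, Mul(4, Pow(v, 2))), Mul(Rational(1, 2), Pow(a, -1))) = Mul(Rational(1, 2), Pow(a, -1), Add(3, Mul(4, Pow(v, 2)))))
Add(-1421, Mul(-1, Function('r')(Mul(64, Pow(62, -1)), -6))) = Add(-1421, Mul(-1, Mul(Rational(1, 2), Pow(Mul(64, Pow(62, -1)), -1), Add(3, Mul(4, Pow(-6, 2)))))) = Add(-1421, Mul(-1, Mul(Rational(1, 2), Pow(Mul(64, Rational(1, 62)), -1), Add(3, Mul(4, 36))))) = Add(-1421, Mul(-1, Mul(Rational(1, 2), Pow(Rational(32, 31), -1), Add(3, 144)))) = Add(-1421, Mul(-1, Mul(Rational(1, 2), Rational(31, 32), 147))) = Add(-1421, Mul(-1, Rational(4557, 64))) = Add(-1421, Rational(-4557, 64)) = Rational(-95501, 64)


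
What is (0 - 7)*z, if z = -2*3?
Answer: 42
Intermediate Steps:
z = -6
(0 - 7)*z = (0 - 7)*(-6) = -7*(-6) = 42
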